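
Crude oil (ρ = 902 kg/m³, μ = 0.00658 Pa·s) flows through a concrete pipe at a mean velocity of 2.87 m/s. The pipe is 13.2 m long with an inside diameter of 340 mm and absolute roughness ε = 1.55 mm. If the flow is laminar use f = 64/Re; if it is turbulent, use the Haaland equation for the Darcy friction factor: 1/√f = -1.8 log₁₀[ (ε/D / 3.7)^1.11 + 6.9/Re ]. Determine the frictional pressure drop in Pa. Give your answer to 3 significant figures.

ΔP ≈ 4370 Pa

Reynolds number Re = ρVD/μ = 902 · 2.87 · 0.34 / 0.00658 = 1.338e+05.
Re > 4000 → turbulent. Relative roughness ε/D = 0.00155/0.34 = 0.00456. Haaland: 1/√f = -1.8 log₁₀[(0.00456/3.7)^1.11 + 6.9/1.338e+05] = -1.8 log₁₀[0.00059 + 5.16e-05] = 5.747, so f = 0.03027.
Darcy-Weisbach: ΔP = f(L/D)(ρV²/2) = 0.03027·(13.2/0.34)·(902·2.87²/2) = 0.03027·38.82·3715 = 4366 Pa.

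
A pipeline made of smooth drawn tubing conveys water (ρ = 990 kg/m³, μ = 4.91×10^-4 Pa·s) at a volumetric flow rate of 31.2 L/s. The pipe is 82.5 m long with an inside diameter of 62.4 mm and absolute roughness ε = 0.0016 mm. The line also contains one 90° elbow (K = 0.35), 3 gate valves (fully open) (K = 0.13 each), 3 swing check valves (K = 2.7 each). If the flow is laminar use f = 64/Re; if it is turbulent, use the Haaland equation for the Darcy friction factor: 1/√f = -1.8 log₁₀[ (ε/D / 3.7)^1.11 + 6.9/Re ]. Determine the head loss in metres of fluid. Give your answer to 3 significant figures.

Q = 31.2 L/s = 31.2/1000 = 0.0312 m³/s.
Cross-sectional area A = πD²/4 = π(0.0624)²/4 = 0.003058 m²; mean velocity V = Q/A = 0.0312/0.003058 = 10.2 m/s.
Reynolds number Re = ρVD/μ = 990 · 10.2 · 0.0624 / 0.000491 = 1.284e+06.
Re > 4000 → turbulent. Relative roughness ε/D = 1.6e-06/0.0624 = 2.56e-05. Haaland: 1/√f = -1.8 log₁₀[(2.56e-05/3.7)^1.11 + 6.9/1.284e+06] = -1.8 log₁₀[1.88e-06 + 5.38e-06] = 9.251, so f = 0.01168.
Total minor-loss coefficient ΣK = 1·0.35 + 3·0.13 + 3·2.7 = 8.84.
ΔP = [f·L/D + ΣK]·(ρV²/2) = [0.01168·82.5/0.0624 + 8.84]·(990·10.2²/2) = [15.45 + 8.84]·5.152e+04 = 1.251e+06 Pa.
Head loss h_f = ΔP/(ρg) = 1.251e+06/(990·9.81) = 129 m.

h_f ≈ 129 m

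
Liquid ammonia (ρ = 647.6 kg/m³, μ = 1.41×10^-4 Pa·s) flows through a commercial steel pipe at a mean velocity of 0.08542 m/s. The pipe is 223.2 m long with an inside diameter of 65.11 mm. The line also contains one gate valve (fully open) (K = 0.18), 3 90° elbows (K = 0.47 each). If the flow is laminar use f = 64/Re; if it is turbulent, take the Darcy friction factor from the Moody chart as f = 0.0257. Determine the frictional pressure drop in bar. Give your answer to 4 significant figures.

Reynolds number Re = ρVD/μ = 647.6 · 0.08542 · 0.06511 / 0.000141 = 2.554e+04.
Re > 4000 → turbulent; use the Moody-chart value f = 0.0257.
Total minor-loss coefficient ΣK = 1·0.18 + 3·0.47 = 1.59.
ΔP = [f·L/D + ΣK]·(ρV²/2) = [0.0257·223.2/0.06511 + 1.59]·(647.6·0.08542²/2) = [88.1 + 1.59]·2.363 = 211.9 Pa.
ΔP = 211.9 Pa = 0.002119 bar.

ΔP ≈ 0.002119 bar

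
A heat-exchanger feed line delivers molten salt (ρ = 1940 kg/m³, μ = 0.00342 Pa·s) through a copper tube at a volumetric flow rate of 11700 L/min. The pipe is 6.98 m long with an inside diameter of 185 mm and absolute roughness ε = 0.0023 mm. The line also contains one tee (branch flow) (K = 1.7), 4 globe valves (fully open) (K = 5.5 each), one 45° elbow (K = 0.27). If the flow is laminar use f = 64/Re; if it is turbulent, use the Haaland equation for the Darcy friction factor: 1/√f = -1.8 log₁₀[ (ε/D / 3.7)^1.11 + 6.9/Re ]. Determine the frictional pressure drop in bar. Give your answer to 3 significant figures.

ΔP ≈ 12.5 bar

Q = 11700 L/min = 11700/60000 = 0.195 m³/s.
Cross-sectional area A = πD²/4 = π(0.185)²/4 = 0.02688 m²; mean velocity V = Q/A = 0.195/0.02688 = 7.254 m/s.
Reynolds number Re = ρVD/μ = 1940 · 7.254 · 0.185 / 0.00342 = 7.613e+05.
Re > 4000 → turbulent. Relative roughness ε/D = 2.3e-06/0.185 = 1.24e-05. Haaland: 1/√f = -1.8 log₁₀[(1.24e-05/3.7)^1.11 + 6.9/7.613e+05] = -1.8 log₁₀[8.4e-07 + 9.06e-06] = 9.008, so f = 0.01232.
Total minor-loss coefficient ΣK = 1·1.7 + 4·5.5 + 1·0.27 = 24.
ΔP = [f·L/D + ΣK]·(ρV²/2) = [0.01232·6.98/0.185 + 24]·(1940·7.254²/2) = [0.465 + 24]·5.105e+04 = 1.247e+06 Pa.
ΔP = 1.247e+06 Pa = 12.5 bar.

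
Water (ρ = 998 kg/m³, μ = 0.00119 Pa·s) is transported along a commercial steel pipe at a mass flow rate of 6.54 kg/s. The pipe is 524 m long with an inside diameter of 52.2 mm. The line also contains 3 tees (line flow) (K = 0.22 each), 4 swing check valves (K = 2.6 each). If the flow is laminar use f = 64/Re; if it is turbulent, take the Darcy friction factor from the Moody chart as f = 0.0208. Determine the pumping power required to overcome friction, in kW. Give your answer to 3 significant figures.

P ≈ 6.74 kW

A = πD²/4 = π(0.0522)²/4 = 0.00214 m²; mean velocity V = ṁ/(ρA) = 6.54/(998 · 0.00214) = 3.062 m/s.
Reynolds number Re = ρVD/μ = 998 · 3.062 · 0.0522 / 0.00119 = 1.341e+05.
Re > 4000 → turbulent; use the Moody-chart value f = 0.0208.
Total minor-loss coefficient ΣK = 3·0.22 + 4·2.6 = 11.1.
ΔP = [f·L/D + ΣK]·(ρV²/2) = [0.0208·524/0.0522 + 11.1]·(998·3.062²/2) = [208.8 + 11.1]·4679 = 1.029e+06 Pa.
Q = ṁ/ρ = 6.54/998 = 0.006553 m³/s.
Pumping power P = QΔP = 0.006553·1.029e+06 = 6741 W = 6.74 kW.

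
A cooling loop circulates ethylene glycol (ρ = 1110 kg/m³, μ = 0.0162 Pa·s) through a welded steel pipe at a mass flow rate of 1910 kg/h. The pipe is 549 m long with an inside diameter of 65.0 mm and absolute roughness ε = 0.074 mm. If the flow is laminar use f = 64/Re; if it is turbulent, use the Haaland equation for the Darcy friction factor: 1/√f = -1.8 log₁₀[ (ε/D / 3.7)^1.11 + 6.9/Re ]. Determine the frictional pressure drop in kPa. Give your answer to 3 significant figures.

ṁ = 1910 kg/h = 1910/3600 = 0.5306 kg/s.
A = πD²/4 = π(0.065)²/4 = 0.003318 m²; mean velocity V = ṁ/(ρA) = 0.5306/(1110 · 0.003318) = 0.144 m/s.
Reynolds number Re = ρVD/μ = 1110 · 0.144 · 0.065 / 0.0162 = 641.5.
Re < 2300 → laminar flow, so f = 64/Re = 64/641.5 = 0.09976 (the turbulent correlation is not needed).
Darcy-Weisbach: ΔP = f(L/D)(ρV²/2) = 0.09976·(549/0.065)·(1110·0.144²/2) = 0.09976·8446·11.52 = 9703 Pa.
ΔP = 9703 Pa = 9.70 kPa.

ΔP ≈ 9.70 kPa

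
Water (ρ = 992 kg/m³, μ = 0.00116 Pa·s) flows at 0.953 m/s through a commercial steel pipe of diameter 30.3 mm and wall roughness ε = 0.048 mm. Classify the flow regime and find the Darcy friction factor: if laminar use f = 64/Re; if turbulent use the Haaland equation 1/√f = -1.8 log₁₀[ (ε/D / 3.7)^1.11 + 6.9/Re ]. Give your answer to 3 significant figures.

f ≈ 0.0277

Re = ρVD/μ = 992·0.953·0.0303/0.00116 = 2.469e+04.
Re > 4000 → turbulent. ε/D = 4.8e-05/0.0303 = 0.00158; Haaland: 1/√f = -1.8 log₁₀[0.000182 + 0.000279] = 6.004, so f = 0.02774.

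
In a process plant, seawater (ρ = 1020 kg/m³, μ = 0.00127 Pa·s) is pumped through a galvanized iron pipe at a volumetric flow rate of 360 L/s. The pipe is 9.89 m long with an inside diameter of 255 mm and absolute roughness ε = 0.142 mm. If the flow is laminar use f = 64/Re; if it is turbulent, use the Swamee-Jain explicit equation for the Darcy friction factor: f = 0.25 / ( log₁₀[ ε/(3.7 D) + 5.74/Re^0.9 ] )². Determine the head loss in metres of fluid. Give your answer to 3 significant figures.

Q = 360 L/s = 360/1000 = 0.36 m³/s.
Cross-sectional area A = πD²/4 = π(0.255)²/4 = 0.05107 m²; mean velocity V = Q/A = 0.36/0.05107 = 7.049 m/s.
Reynolds number Re = ρVD/μ = 1020 · 7.049 · 0.255 / 0.00127 = 1.444e+06.
Re > 4000 → turbulent. Relative roughness ε/D = 0.000142/0.255 = 0.000557. Swamee-Jain: f = 0.25/(log₁₀[0.000557/3.7 + 5.74/1.444e+06^0.9])² = 0.25/(log₁₀[0.000151 + 1.64e-05])² = 0.25/(-3.777)² = 0.01752.
Darcy-Weisbach: ΔP = f(L/D)(ρV²/2) = 0.01752·(9.89/0.255)·(1020·7.049²/2) = 0.01752·38.78·2.534e+04 = 1.722e+04 Pa.
Head loss h_f = ΔP/(ρg) = 1.722e+04/(1020·9.81) = 1.72 m.

h_f ≈ 1.72 m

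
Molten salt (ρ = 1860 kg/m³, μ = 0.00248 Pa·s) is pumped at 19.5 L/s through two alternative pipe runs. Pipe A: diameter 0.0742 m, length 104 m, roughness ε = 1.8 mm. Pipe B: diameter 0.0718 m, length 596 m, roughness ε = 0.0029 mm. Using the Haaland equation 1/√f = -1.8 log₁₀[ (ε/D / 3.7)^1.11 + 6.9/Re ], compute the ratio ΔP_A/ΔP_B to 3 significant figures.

Pipe A: V = Q/A = 0.0195/0.004324 = 4.51 m/s; Re = 2.51e+05; ε/D = 0.0243; Haaland → f = 0.05269; ΔP_A = f(L/D)(ρV²/2) = 1.397e+06 Pa.
Pipe B: V = Q/A = 0.0195/0.004049 = 4.816 m/s; Re = 2.593e+05; ε/D = 4.04e-05; Haaland → f = 0.01506; ΔP_B = f(L/D)(ρV²/2) = 2.697e+06 Pa.
ΔP_A/ΔP_B = 1.397e+06/2.697e+06 = 0.518.

ΔP_A/ΔP_B ≈ 0.518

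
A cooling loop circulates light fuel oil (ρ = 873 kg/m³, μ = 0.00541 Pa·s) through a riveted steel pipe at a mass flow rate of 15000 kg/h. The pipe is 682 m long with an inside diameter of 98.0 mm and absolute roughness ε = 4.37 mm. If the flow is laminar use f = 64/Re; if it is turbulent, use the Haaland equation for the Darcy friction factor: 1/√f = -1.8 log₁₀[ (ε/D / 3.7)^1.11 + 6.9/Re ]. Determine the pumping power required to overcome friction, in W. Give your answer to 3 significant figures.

ṁ = 15000 kg/h = 15000/3600 = 4.167 kg/s.
A = πD²/4 = π(0.098)²/4 = 0.007543 m²; mean velocity V = ṁ/(ρA) = 4.167/(873 · 0.007543) = 0.6328 m/s.
Reynolds number Re = ρVD/μ = 873 · 0.6328 · 0.098 / 0.00541 = 1.001e+04.
Re > 4000 → turbulent. Relative roughness ε/D = 0.00437/0.098 = 0.0446. Haaland: 1/√f = -1.8 log₁₀[(0.0446/3.7)^1.11 + 6.9/1.001e+04] = -1.8 log₁₀[0.00741 + 0.00069] = 3.765, so f = 0.07056.
Darcy-Weisbach: ΔP = f(L/D)(ρV²/2) = 0.07056·(682/0.098)·(873·0.6328²/2) = 0.07056·6959·174.8 = 8.582e+04 Pa.
Q = ṁ/ρ = 4.167/873 = 0.004773 m³/s.
Pumping power P = QΔP = 0.004773·8.582e+04 = 409.6 W = 410 W.

P ≈ 410 W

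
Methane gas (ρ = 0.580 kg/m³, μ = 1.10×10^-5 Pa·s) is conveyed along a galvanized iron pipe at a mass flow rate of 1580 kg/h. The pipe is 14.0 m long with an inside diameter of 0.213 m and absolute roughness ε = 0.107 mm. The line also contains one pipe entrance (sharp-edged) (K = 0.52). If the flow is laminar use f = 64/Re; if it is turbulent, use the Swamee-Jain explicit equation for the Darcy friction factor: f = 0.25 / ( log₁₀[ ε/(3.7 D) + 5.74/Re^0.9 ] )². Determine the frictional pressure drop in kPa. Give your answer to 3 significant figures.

ṁ = 1580 kg/h = 1580/3600 = 0.4389 kg/s.
A = πD²/4 = π(0.213)²/4 = 0.03563 m²; mean velocity V = ṁ/(ρA) = 0.4389/(0.58 · 0.03563) = 21.24 m/s.
Reynolds number Re = ρVD/μ = 0.58 · 21.24 · 0.213 / 1.1e-05 = 2.385e+05.
Re > 4000 → turbulent. Relative roughness ε/D = 0.000107/0.213 = 0.000502. Swamee-Jain: f = 0.25/(log₁₀[0.000502/3.7 + 5.74/2.385e+05^0.9])² = 0.25/(log₁₀[0.000136 + 8.3e-05])² = 0.25/(-3.66)² = 0.01866.
Total minor-loss coefficient ΣK = 1·0.52 = 0.52.
ΔP = [f·L/D + ΣK]·(ρV²/2) = [0.01866·14/0.213 + 0.52]·(0.58·21.24²/2) = [1.227 + 0.52]·130.8 = 228.4 Pa.
ΔP = 228.4 Pa = 0.228 kPa.

ΔP ≈ 0.228 kPa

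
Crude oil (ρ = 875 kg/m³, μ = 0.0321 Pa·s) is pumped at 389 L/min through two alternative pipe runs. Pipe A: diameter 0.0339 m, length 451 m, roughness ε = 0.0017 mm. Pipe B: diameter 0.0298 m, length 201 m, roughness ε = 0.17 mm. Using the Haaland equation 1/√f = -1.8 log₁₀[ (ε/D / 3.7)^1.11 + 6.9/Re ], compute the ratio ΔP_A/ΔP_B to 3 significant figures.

Pipe A: V = Q/A = 0.006483/0.0009026 = 7.183 m/s; Re = 6638; ε/D = 5.01e-05; Haaland → f = 0.03472; ΔP_A = f(L/D)(ρV²/2) = 1.043e+07 Pa.
Pipe B: V = Q/A = 0.006483/0.0006975 = 9.296 m/s; Re = 7551; ε/D = 0.0057; Haaland → f = 0.04002; ΔP_B = f(L/D)(ρV²/2) = 1.02e+07 Pa.
ΔP_A/ΔP_B = 1.043e+07/1.02e+07 = 1.02.

ΔP_A/ΔP_B ≈ 1.02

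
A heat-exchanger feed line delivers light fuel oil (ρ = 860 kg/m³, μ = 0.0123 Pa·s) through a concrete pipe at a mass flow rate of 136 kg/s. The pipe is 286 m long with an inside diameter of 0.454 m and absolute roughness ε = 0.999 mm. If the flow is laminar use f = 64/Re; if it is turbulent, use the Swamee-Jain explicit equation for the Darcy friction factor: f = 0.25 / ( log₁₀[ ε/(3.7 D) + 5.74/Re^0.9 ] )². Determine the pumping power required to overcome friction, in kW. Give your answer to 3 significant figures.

P ≈ 1.17 kW

A = πD²/4 = π(0.454)²/4 = 0.1619 m²; mean velocity V = ṁ/(ρA) = 136/(860 · 0.1619) = 0.9769 m/s.
Reynolds number Re = ρVD/μ = 860 · 0.9769 · 0.454 / 0.0123 = 3.101e+04.
Re > 4000 → turbulent. Relative roughness ε/D = 0.000999/0.454 = 0.0022. Swamee-Jain: f = 0.25/(log₁₀[0.0022/3.7 + 5.74/3.101e+04^0.9])² = 0.25/(log₁₀[0.000595 + 0.000521])² = 0.25/(-2.953)² = 0.02868.
Darcy-Weisbach: ΔP = f(L/D)(ρV²/2) = 0.02868·(286/0.454)·(860·0.9769²/2) = 0.02868·630·410.3 = 7413 Pa.
Q = ṁ/ρ = 136/860 = 0.1581 m³/s.
Pumping power P = QΔP = 0.1581·7413 = 1172 W = 1.17 kW.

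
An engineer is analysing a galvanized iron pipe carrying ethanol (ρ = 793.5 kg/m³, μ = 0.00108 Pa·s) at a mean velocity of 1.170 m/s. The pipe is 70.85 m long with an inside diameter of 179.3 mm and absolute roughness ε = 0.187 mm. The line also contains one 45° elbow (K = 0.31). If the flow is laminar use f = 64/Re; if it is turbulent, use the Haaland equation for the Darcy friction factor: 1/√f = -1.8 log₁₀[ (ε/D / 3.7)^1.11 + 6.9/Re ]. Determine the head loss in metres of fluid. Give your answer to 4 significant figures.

Reynolds number Re = ρVD/μ = 793.5 · 1.17 · 0.1793 / 0.00108 = 1.541e+05.
Re > 4000 → turbulent. Relative roughness ε/D = 0.000187/0.1793 = 0.00104. Haaland: 1/√f = -1.8 log₁₀[(0.00104/3.7)^1.11 + 6.9/1.541e+05] = -1.8 log₁₀[0.000115 + 4.48e-05] = 6.835, so f = 0.0214.
Total minor-loss coefficient ΣK = 1·0.31 = 0.31.
ΔP = [f·L/D + ΣK]·(ρV²/2) = [0.0214·70.85/0.1793 + 0.31]·(793.5·1.17²/2) = [8.458 + 0.31]·543.1 = 4762 Pa.
Head loss h_f = ΔP/(ρg) = 4762/(793.5·9.81) = 0.6117 m.

h_f ≈ 0.6117 m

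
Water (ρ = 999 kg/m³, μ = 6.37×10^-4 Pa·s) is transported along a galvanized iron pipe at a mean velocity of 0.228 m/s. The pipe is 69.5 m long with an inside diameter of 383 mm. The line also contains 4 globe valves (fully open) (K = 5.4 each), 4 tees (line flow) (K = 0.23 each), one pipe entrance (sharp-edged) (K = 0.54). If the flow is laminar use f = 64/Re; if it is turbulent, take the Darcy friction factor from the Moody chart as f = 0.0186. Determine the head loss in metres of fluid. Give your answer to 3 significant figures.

h_f ≈ 0.0700 m

Reynolds number Re = ρVD/μ = 999 · 0.228 · 0.383 / 0.000637 = 1.369e+05.
Re > 4000 → turbulent; use the Moody-chart value f = 0.0186.
Total minor-loss coefficient ΣK = 4·5.4 + 4·0.23 + 1·0.54 = 23.1.
ΔP = [f·L/D + ΣK]·(ρV²/2) = [0.0186·69.5/0.383 + 23.1]·(999·0.228²/2) = [3.375 + 23.1]·25.97 = 686.4 Pa.
Head loss h_f = ΔP/(ρg) = 686.4/(999·9.81) = 0.0700 m.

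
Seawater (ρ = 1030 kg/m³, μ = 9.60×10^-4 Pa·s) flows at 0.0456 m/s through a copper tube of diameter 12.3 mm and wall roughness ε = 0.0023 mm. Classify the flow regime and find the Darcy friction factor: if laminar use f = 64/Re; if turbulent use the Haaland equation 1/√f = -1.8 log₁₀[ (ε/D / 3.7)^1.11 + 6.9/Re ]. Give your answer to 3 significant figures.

f ≈ 0.106

Re = ρVD/μ = 1030·0.0456·0.0123/0.00096 = 601.8.
Re < 2300 → laminar, so f = 64/Re = 0.1064 (roughness is irrelevant in laminar flow).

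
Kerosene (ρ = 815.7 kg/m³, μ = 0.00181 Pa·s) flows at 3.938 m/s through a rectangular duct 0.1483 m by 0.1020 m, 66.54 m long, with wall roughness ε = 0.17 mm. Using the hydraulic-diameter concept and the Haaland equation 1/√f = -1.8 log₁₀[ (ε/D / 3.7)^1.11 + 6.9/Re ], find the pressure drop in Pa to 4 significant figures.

Hydraulic diameter D_h = 4A/P = 4·(0.1483·0.102)/(2·(0.1483+0.102)) = 0.06051/0.5006 = 0.1209 m.
Re = ρVD_h/μ = 815.7·3.938·0.1209/0.00181 = 2.145e+05.
ε/D_h = 0.00017/0.1209 = 0.00141; Haaland gives 1/√f = -1.8 log₁₀[0.00016+3.22e-05] = 6.69, so f = 0.02234.
ΔP = f(L/D_h)(ρV²/2) = 0.02234·66.54/0.1209·6325 = 7.78e+04 Pa.

ΔP ≈ 77800 Pa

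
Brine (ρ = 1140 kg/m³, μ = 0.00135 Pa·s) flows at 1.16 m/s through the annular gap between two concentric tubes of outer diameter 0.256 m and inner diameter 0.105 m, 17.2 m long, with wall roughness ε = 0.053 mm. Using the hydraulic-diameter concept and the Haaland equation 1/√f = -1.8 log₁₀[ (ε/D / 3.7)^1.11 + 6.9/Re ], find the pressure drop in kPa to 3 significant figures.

Hydraulic diameter D_h = 4A/P = D_o - D_i = 0.256 - 0.105 = 0.151 m.
Re = ρVD_h/μ = 1140·1.16·0.151/0.00135 = 1.479e+05.
ε/D_h = 5.3e-05/0.151 = 0.000351; Haaland gives 1/√f = -1.8 log₁₀[3.42e-05+4.66e-05] = 7.366, so f = 0.01843.
ΔP = f(L/D_h)(ρV²/2) = 0.01843·17.2/0.151·767 = 1610 Pa.
ΔP = 1.61 kPa.

ΔP ≈ 1.61 kPa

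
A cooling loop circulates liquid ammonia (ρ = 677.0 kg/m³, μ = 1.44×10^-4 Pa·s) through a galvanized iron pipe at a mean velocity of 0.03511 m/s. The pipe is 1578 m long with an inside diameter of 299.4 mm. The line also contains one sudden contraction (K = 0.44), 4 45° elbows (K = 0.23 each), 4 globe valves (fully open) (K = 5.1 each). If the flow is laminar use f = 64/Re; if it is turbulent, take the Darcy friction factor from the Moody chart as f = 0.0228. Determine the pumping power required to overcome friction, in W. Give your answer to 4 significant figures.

P ≈ 0.1464 W

Reynolds number Re = ρVD/μ = 677 · 0.03511 · 0.2994 / 0.000144 = 4.942e+04.
Re > 4000 → turbulent; use the Moody-chart value f = 0.0228.
Total minor-loss coefficient ΣK = 1·0.44 + 4·0.23 + 4·5.1 = 21.8.
ΔP = [f·L/D + ΣK]·(ρV²/2) = [0.0228·1578/0.2994 + 21.8]·(677·0.03511²/2) = [120.2 + 21.8]·0.4173 = 59.22 Pa.
Q = V·A = 0.03511·0.0704 = 0.002472 m³/s.
Pumping power P = QΔP = 0.002472·59.22 = 0.14639 W = 0.1464 W.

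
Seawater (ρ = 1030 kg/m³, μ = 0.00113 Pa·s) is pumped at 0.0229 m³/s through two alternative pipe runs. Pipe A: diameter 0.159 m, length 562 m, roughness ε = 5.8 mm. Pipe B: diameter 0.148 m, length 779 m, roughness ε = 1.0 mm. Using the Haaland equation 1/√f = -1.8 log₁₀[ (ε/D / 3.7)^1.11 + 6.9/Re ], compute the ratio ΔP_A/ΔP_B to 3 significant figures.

Pipe A: V = Q/A = 0.0229/0.01986 = 1.153 m/s; Re = 1.672e+05; ε/D = 0.0365; Haaland → f = 0.06241; ΔP_A = f(L/D)(ρV²/2) = 1.511e+05 Pa.
Pipe B: V = Q/A = 0.0229/0.0172 = 1.331 m/s; Re = 1.796e+05; ε/D = 0.00676; Haaland → f = 0.0338; ΔP_B = f(L/D)(ρV²/2) = 1.624e+05 Pa.
ΔP_A/ΔP_B = 1.511e+05/1.624e+05 = 0.931.

ΔP_A/ΔP_B ≈ 0.931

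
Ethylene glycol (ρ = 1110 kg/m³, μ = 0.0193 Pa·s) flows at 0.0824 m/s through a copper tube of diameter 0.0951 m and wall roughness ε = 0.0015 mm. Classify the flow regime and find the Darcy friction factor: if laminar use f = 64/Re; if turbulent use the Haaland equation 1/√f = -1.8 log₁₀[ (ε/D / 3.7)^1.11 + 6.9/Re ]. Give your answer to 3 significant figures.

Re = ρVD/μ = 1110·0.0824·0.0951/0.0193 = 450.7.
Re < 2300 → laminar, so f = 64/Re = 0.142 (roughness is irrelevant in laminar flow).

f ≈ 0.142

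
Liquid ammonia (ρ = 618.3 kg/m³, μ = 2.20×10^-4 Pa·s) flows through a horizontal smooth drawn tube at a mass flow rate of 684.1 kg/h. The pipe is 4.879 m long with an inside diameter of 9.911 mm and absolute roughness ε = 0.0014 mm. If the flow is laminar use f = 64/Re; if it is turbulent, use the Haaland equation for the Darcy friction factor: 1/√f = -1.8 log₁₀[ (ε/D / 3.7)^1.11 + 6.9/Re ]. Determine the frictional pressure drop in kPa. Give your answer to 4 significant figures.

ΔP ≈ 43.77 kPa

ṁ = 684.1 kg/h = 684.1/3600 = 0.19 kg/s.
A = πD²/4 = π(0.009911)²/4 = 7.715e-05 m²; mean velocity V = ṁ/(ρA) = 0.19/(618.3 · 7.715e-05) = 3.984 m/s.
Reynolds number Re = ρVD/μ = 618.3 · 3.984 · 0.009911 / 0.00022 = 1.11e+05.
Re > 4000 → turbulent. Relative roughness ε/D = 1.4e-06/0.009911 = 0.000141. Haaland: 1/√f = -1.8 log₁₀[(0.000141/3.7)^1.11 + 6.9/1.11e+05] = -1.8 log₁₀[1.25e-05 + 6.22e-05] = 7.429, so f = 0.01812.
Darcy-Weisbach: ΔP = f(L/D)(ρV²/2) = 0.01812·(4.879/0.009911)·(618.3·3.984²/2) = 0.01812·492.3·4906 = 4.377e+04 Pa.
ΔP = 4.377e+04 Pa = 43.77 kPa.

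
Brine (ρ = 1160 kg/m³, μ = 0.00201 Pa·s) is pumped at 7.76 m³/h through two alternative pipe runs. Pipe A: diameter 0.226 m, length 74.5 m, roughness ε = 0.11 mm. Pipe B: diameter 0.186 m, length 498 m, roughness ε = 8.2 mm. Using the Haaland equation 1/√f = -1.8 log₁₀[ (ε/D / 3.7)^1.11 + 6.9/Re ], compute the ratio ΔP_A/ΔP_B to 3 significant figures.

Pipe A: V = Q/A = 0.002156/0.04011 = 0.05373 m/s; Re = 7008; ε/D = 0.000487; Haaland → f = 0.03463; ΔP_A = f(L/D)(ρV²/2) = 19.12 Pa.
Pipe B: V = Q/A = 0.002156/0.02717 = 0.07933 m/s; Re = 8516; ε/D = 0.0441; Haaland → f = 0.07066; ΔP_B = f(L/D)(ρV²/2) = 690.6 Pa.
ΔP_A/ΔP_B = 19.12/690.6 = 0.0277.

ΔP_A/ΔP_B ≈ 0.0277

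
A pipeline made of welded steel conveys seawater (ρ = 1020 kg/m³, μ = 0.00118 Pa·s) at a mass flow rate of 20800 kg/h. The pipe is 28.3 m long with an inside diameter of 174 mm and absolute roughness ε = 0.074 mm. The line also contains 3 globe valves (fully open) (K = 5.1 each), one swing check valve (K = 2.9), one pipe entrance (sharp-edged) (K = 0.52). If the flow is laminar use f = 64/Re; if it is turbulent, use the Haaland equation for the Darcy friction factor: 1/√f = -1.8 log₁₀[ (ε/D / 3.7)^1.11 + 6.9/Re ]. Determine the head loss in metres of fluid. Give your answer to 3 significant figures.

ṁ = 20800 kg/h = 20800/3600 = 5.778 kg/s.
A = πD²/4 = π(0.174)²/4 = 0.02378 m²; mean velocity V = ṁ/(ρA) = 5.778/(1020 · 0.02378) = 0.2382 m/s.
Reynolds number Re = ρVD/μ = 1020 · 0.2382 · 0.174 / 0.00118 = 3.583e+04.
Re > 4000 → turbulent. Relative roughness ε/D = 7.4e-05/0.174 = 0.000425. Haaland: 1/√f = -1.8 log₁₀[(0.000425/3.7)^1.11 + 6.9/3.583e+04] = -1.8 log₁₀[4.24e-05 + 0.000193] = 6.532, so f = 0.02344.
Total minor-loss coefficient ΣK = 3·5.1 + 1·2.9 + 1·0.52 = 18.7.
ΔP = [f·L/D + ΣK]·(ρV²/2) = [0.02344·28.3/0.174 + 18.7]·(1020·0.2382²/2) = [3.812 + 18.7]·28.94 = 652.1 Pa.
Head loss h_f = ΔP/(ρg) = 652.1/(1020·9.81) = 0.0652 m.

h_f ≈ 0.0652 m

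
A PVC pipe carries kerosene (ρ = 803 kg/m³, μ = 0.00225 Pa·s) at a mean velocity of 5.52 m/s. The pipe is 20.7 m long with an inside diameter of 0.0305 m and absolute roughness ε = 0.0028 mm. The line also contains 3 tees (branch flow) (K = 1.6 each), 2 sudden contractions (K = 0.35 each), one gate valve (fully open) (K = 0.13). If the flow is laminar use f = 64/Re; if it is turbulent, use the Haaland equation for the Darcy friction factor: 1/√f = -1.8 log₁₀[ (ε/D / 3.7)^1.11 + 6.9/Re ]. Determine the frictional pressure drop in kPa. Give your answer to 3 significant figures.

Reynolds number Re = ρVD/μ = 803 · 5.52 · 0.0305 / 0.00225 = 6.009e+04.
Re > 4000 → turbulent. Relative roughness ε/D = 2.8e-06/0.0305 = 9.18e-05. Haaland: 1/√f = -1.8 log₁₀[(9.18e-05/3.7)^1.11 + 6.9/6.009e+04] = -1.8 log₁₀[7.73e-06 + 0.000115] = 7.041, so f = 0.02017.
Total minor-loss coefficient ΣK = 3·1.6 + 2·0.35 + 1·0.13 = 5.63.
ΔP = [f·L/D + ΣK]·(ρV²/2) = [0.02017·20.7/0.0305 + 5.63]·(803·5.52²/2) = [13.69 + 5.63]·1.223e+04 = 2.364e+05 Pa.
ΔP = 2.364e+05 Pa = 236 kPa.

ΔP ≈ 236 kPa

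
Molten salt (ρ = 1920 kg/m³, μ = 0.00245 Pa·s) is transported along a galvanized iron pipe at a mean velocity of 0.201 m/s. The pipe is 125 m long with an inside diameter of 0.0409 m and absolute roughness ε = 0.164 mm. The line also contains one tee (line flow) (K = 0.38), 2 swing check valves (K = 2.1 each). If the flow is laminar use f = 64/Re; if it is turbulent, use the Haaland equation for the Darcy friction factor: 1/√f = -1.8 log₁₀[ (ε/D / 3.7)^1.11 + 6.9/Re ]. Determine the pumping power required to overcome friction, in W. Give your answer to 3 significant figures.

Reynolds number Re = ρVD/μ = 1920 · 0.201 · 0.0409 / 0.00245 = 6443.
Re > 4000 → turbulent. Relative roughness ε/D = 0.000164/0.0409 = 0.00401. Haaland: 1/√f = -1.8 log₁₀[(0.00401/3.7)^1.11 + 6.9/6443] = -1.8 log₁₀[0.000511 + 0.00107] = 5.041, so f = 0.03935.
Total minor-loss coefficient ΣK = 1·0.38 + 2·2.1 = 4.58.
ΔP = [f·L/D + ΣK]·(ρV²/2) = [0.03935·125/0.0409 + 4.58]·(1920·0.201²/2) = [120.3 + 4.58]·38.78 = 4842 Pa.
Q = V·A = 0.201·0.001314 = 0.0002641 m³/s.
Pumping power P = QΔP = 0.0002641·4842 = 1.279 W = 1.28 W.

P ≈ 1.28 W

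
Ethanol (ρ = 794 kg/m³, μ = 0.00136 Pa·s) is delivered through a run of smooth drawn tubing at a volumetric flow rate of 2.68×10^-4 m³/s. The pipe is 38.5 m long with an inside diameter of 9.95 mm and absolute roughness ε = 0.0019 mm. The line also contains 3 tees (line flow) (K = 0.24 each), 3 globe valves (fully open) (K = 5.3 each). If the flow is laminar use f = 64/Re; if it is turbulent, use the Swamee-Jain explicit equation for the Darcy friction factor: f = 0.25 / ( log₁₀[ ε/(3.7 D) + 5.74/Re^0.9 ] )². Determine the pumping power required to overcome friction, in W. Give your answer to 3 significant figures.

P ≈ 150 W

Cross-sectional area A = πD²/4 = π(0.00995)²/4 = 7.776e-05 m²; mean velocity V = Q/A = 0.000268/7.776e-05 = 3.447 m/s.
Reynolds number Re = ρVD/μ = 794 · 3.447 · 0.00995 / 0.00136 = 2.002e+04.
Re > 4000 → turbulent. Relative roughness ε/D = 1.9e-06/0.00995 = 0.000191. Swamee-Jain: f = 0.25/(log₁₀[0.000191/3.7 + 5.74/2.002e+04^0.9])² = 0.25/(log₁₀[5.16e-05 + 0.000772])² = 0.25/(-3.084)² = 0.02628.
Total minor-loss coefficient ΣK = 3·0.24 + 3·5.3 = 16.6.
ΔP = [f·L/D + ΣK]·(ρV²/2) = [0.02628·38.5/0.00995 + 16.6]·(794·3.447²/2) = [101.7 + 16.6]·4716 = 5.579e+05 Pa.
Pumping power P = QΔP = 0.000268·5.579e+05 = 149.5 W = 150 W.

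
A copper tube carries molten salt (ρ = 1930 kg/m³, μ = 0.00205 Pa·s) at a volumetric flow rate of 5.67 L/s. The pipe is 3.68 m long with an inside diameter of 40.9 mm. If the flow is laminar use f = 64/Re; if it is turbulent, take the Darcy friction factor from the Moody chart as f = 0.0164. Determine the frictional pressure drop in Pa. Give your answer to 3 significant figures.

Q = 5.67 L/s = 5.67/1000 = 0.00567 m³/s.
Cross-sectional area A = πD²/4 = π(0.0409)²/4 = 0.001314 m²; mean velocity V = Q/A = 0.00567/0.001314 = 4.316 m/s.
Reynolds number Re = ρVD/μ = 1930 · 4.316 · 0.0409 / 0.00205 = 1.662e+05.
Re > 4000 → turbulent; use the Moody-chart value f = 0.0164.
Darcy-Weisbach: ΔP = f(L/D)(ρV²/2) = 0.0164·(3.68/0.0409)·(1930·4.316²/2) = 0.0164·89.98·1.797e+04 = 2.652e+04 Pa.

ΔP ≈ 26500 Pa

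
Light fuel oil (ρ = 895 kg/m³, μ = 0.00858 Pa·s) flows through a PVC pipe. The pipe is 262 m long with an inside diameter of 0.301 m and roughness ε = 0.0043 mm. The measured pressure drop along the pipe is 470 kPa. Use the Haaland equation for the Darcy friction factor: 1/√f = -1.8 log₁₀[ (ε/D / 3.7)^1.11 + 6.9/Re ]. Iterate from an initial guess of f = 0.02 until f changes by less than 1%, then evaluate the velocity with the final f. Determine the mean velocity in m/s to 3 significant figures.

Rearranging Darcy-Weisbach: V = √(2·ΔP·D/(f·L·ρ)). With ε/D = 4.3e-06/0.301 = 1.43e-05, iterate starting from f = 0.02:
  f = 0.02 → V = √(2·4.7e+05·0.301/(0.02·262·895)) = 7.767 m/s; Re = ρVD/μ = 2.439e+05; f → 0.01502
  f = 0.01502 → V = 8.964 m/s; Re = 2.814e+05; f → 0.01463
  f = 0.01463 → V = 9.082 m/s; Re = 2.852e+05; f → 0.01459
Converged (Δf/f < 1%). With the final f = 0.01459: V = √(2·4.7e+05·0.301/(0.01459·262·895)) = 9.093 m/s.

V ≈ 9.09 m/s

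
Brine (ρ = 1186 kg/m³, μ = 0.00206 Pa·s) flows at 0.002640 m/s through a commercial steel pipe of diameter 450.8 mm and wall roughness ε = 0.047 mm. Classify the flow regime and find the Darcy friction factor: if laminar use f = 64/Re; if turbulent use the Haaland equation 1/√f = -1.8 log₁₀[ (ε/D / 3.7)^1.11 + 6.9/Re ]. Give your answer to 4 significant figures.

f ≈ 0.09341

Re = ρVD/μ = 1186·0.00264·0.4508/0.00206 = 685.2.
Re < 2300 → laminar, so f = 64/Re = 0.09341 (roughness is irrelevant in laminar flow).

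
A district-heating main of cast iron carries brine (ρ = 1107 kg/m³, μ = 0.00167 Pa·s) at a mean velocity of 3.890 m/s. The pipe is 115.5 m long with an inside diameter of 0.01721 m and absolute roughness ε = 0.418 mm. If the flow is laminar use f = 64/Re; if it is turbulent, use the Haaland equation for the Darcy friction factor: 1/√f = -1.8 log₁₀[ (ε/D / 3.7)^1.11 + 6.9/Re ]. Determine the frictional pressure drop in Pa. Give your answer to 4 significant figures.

Reynolds number Re = ρVD/μ = 1107 · 3.89 · 0.01721 / 0.00167 = 4.438e+04.
Re > 4000 → turbulent. Relative roughness ε/D = 0.000418/0.01721 = 0.0243. Haaland: 1/√f = -1.8 log₁₀[(0.0243/3.7)^1.11 + 6.9/4.438e+04] = -1.8 log₁₀[0.00378 + 0.000155] = 4.33, so f = 0.05334.
Darcy-Weisbach: ΔP = f(L/D)(ρV²/2) = 0.05334·(115.5/0.01721)·(1107·3.89²/2) = 0.05334·6711·8376 = 2.998e+06 Pa.

ΔP ≈ 2998000 Pa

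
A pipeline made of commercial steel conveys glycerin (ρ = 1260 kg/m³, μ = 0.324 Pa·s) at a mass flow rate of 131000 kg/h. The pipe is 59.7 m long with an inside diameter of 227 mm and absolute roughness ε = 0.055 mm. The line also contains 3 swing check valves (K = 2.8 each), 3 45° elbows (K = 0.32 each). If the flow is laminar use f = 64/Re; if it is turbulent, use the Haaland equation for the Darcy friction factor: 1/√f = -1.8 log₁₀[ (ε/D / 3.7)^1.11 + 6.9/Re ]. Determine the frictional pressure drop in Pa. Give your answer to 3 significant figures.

ΔP ≈ 11600 Pa

ṁ = 131000 kg/h = 131000/3600 = 36.39 kg/s.
A = πD²/4 = π(0.227)²/4 = 0.04047 m²; mean velocity V = ṁ/(ρA) = 36.39/(1260 · 0.04047) = 0.7136 m/s.
Reynolds number Re = ρVD/μ = 1260 · 0.7136 · 0.227 / 0.324 = 630.
Re < 2300 → laminar flow, so f = 64/Re = 64/630 = 0.1016 (the turbulent correlation is not needed).
Total minor-loss coefficient ΣK = 3·2.8 + 3·0.32 = 9.36.
ΔP = [f·L/D + ΣK]·(ρV²/2) = [0.1016·59.7/0.227 + 9.36]·(1260·0.7136²/2) = [26.72 + 9.36]·320.8 = 1.157e+04 Pa.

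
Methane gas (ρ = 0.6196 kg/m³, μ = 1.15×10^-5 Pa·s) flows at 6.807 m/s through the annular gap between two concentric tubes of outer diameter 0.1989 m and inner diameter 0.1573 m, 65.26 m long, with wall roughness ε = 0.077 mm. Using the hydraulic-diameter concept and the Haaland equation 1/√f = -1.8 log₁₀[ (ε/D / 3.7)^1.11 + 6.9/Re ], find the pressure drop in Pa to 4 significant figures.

Hydraulic diameter D_h = 4A/P = D_o - D_i = 0.1989 - 0.1573 = 0.0416 m.
Re = ρVD_h/μ = 0.6196·6.807·0.0416/1.15e-05 = 1.526e+04.
ε/D_h = 7.7e-05/0.0416 = 0.00185; Haaland gives 1/√f = -1.8 log₁₀[0.000217+0.000452] = 5.714, so f = 0.03063.
ΔP = f(L/D_h)(ρV²/2) = 0.03063·65.26/0.0416·14.35 = 689.7 Pa.

ΔP ≈ 689.7 Pa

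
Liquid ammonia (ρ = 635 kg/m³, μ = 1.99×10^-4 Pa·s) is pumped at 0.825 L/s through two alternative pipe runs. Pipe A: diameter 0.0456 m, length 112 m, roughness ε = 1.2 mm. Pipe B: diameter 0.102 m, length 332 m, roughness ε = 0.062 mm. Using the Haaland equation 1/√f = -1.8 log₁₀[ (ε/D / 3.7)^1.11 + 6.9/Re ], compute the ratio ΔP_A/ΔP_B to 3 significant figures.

Pipe A: V = Q/A = 0.000825/0.001633 = 0.5052 m/s; Re = 7.351e+04; ε/D = 0.0263; Haaland → f = 0.05474; ΔP_A = f(L/D)(ρV²/2) = 1.089e+04 Pa.
Pipe B: V = Q/A = 0.000825/0.008171 = 0.101 m/s; Re = 3.286e+04; ε/D = 0.000608; Haaland → f = 0.0243; ΔP_B = f(L/D)(ρV²/2) = 256 Pa.
ΔP_A/ΔP_B = 1.089e+04/256 = 42.6.

ΔP_A/ΔP_B ≈ 42.6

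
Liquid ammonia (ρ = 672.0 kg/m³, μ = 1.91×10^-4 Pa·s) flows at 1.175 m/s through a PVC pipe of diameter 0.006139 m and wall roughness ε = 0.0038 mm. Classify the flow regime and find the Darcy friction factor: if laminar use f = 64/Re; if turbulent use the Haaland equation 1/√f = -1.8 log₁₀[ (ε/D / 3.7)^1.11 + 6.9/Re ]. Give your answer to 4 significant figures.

f ≈ 0.02558

Re = ρVD/μ = 672·1.175·0.006139/0.000191 = 2.538e+04.
Re > 4000 → turbulent. ε/D = 3.8e-06/0.006139 = 0.000619; Haaland: 1/√f = -1.8 log₁₀[6.43e-05 + 0.000272] = 6.252, so f = 0.02558.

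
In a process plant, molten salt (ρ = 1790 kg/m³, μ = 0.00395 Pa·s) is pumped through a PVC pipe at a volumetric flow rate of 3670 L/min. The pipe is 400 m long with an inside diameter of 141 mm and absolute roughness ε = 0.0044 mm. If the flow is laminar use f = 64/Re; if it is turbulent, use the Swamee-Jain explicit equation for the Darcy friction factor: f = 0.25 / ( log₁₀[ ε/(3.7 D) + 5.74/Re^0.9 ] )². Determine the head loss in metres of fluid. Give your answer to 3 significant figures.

h_f ≈ 33.7 m

Q = 3670 L/min = 3670/60000 = 0.06117 m³/s.
Cross-sectional area A = πD²/4 = π(0.141)²/4 = 0.01561 m²; mean velocity V = Q/A = 0.06117/0.01561 = 3.917 m/s.
Reynolds number Re = ρVD/μ = 1790 · 3.917 · 0.141 / 0.00395 = 2.503e+05.
Re > 4000 → turbulent. Relative roughness ε/D = 4.4e-06/0.141 = 3.12e-05. Swamee-Jain: f = 0.25/(log₁₀[3.12e-05/3.7 + 5.74/2.503e+05^0.9])² = 0.25/(log₁₀[8.43e-06 + 7.95e-05])² = 0.25/(-4.056)² = 0.0152.
Darcy-Weisbach: ΔP = f(L/D)(ρV²/2) = 0.0152·(400/0.141)·(1790·3.917²/2) = 0.0152·2837·1.373e+04 = 5.921e+05 Pa.
Head loss h_f = ΔP/(ρg) = 5.921e+05/(1790·9.81) = 33.7 m.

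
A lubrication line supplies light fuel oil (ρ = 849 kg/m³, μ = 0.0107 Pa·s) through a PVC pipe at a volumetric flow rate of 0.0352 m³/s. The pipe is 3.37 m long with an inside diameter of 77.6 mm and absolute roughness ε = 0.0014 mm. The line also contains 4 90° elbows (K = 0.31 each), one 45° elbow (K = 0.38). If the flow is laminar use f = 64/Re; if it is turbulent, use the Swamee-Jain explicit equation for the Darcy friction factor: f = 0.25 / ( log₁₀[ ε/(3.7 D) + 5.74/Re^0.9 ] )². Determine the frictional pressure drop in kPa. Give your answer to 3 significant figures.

ΔP ≈ 59.8 kPa

Cross-sectional area A = πD²/4 = π(0.0776)²/4 = 0.004729 m²; mean velocity V = Q/A = 0.0352/0.004729 = 7.443 m/s.
Reynolds number Re = ρVD/μ = 849 · 7.443 · 0.0776 / 0.0107 = 4.583e+04.
Re > 4000 → turbulent. Relative roughness ε/D = 1.4e-06/0.0776 = 1.8e-05. Swamee-Jain: f = 0.25/(log₁₀[1.8e-05/3.7 + 5.74/4.583e+04^0.9])² = 0.25/(log₁₀[4.88e-06 + 0.000366])² = 0.25/(-3.43)² = 0.02125.
Total minor-loss coefficient ΣK = 4·0.31 + 1·0.38 = 1.62.
ΔP = [f·L/D + ΣK]·(ρV²/2) = [0.02125·3.37/0.0776 + 1.62]·(849·7.443²/2) = [0.9226 + 1.62]·2.351e+04 = 5.979e+04 Pa.
ΔP = 5.979e+04 Pa = 59.8 kPa.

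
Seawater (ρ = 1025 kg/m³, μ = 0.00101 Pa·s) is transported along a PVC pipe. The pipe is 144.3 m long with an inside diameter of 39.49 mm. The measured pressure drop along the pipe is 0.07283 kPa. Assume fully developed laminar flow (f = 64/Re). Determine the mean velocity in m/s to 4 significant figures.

V ≈ 0.02435 m/s

For laminar flow, f = 64/Re with Re = ρVD/μ, so Darcy-Weisbach reduces to ΔP = 32μLV/D². Solving for V: V = ΔP·D²/(32μL) = 72.83·(0.03949)²/(32·0.00101·144.3) = 0.02435 m/s.
Check: Re = ρVD/μ = 1025·0.02435·0.03949/0.00101 = 976 < 2300, so the laminar assumption holds.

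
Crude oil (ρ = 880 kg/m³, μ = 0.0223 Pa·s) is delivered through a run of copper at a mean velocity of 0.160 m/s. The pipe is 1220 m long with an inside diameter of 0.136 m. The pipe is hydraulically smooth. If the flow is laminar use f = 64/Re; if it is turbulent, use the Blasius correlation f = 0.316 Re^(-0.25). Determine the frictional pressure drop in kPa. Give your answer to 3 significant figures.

ΔP ≈ 7.53 kPa

Reynolds number Re = ρVD/μ = 880 · 0.16 · 0.136 / 0.0223 = 858.7.
Re < 2300 → laminar flow, so f = 64/Re = 64/858.7 = 0.07453 (the turbulent correlation is not needed).
Darcy-Weisbach: ΔP = f(L/D)(ρV²/2) = 0.07453·(1220/0.136)·(880·0.16²/2) = 0.07453·8971·11.26 = 7531 Pa.
ΔP = 7531 Pa = 7.53 kPa.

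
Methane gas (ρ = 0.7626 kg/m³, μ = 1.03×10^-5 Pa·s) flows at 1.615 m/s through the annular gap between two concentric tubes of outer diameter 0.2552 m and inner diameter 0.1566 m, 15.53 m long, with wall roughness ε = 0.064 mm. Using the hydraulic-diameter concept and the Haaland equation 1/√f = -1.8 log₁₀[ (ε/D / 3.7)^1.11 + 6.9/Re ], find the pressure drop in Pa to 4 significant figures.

ΔP ≈ 4.766 Pa

Hydraulic diameter D_h = 4A/P = D_o - D_i = 0.2552 - 0.1566 = 0.0986 m.
Re = ρVD_h/μ = 0.7626·1.615·0.0986/1.03e-05 = 1.179e+04.
ε/D_h = 6.4e-05/0.0986 = 0.000649; Haaland gives 1/√f = -1.8 log₁₀[6.78e-05+0.000585] = 5.733, so f = 0.03042.
ΔP = f(L/D_h)(ρV²/2) = 0.03042·15.53/0.0986·0.9945 = 4.766 Pa.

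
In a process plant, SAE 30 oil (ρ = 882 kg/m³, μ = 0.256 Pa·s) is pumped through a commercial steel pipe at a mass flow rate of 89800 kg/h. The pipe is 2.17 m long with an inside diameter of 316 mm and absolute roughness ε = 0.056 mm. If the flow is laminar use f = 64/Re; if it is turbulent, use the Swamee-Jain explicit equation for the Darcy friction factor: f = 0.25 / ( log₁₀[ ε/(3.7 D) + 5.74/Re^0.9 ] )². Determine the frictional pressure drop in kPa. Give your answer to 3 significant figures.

ṁ = 89800 kg/h = 89800/3600 = 24.94 kg/s.
A = πD²/4 = π(0.316)²/4 = 0.07843 m²; mean velocity V = ṁ/(ρA) = 24.94/(882 · 0.07843) = 0.3606 m/s.
Reynolds number Re = ρVD/μ = 882 · 0.3606 · 0.316 / 0.256 = 392.6.
Re < 2300 → laminar flow, so f = 64/Re = 64/392.6 = 0.163 (the turbulent correlation is not needed).
Darcy-Weisbach: ΔP = f(L/D)(ρV²/2) = 0.163·(2.17/0.316)·(882·0.3606²/2) = 0.163·6.867·57.35 = 64.2 Pa.
ΔP = 64.2 Pa = 0.0642 kPa.

ΔP ≈ 0.0642 kPa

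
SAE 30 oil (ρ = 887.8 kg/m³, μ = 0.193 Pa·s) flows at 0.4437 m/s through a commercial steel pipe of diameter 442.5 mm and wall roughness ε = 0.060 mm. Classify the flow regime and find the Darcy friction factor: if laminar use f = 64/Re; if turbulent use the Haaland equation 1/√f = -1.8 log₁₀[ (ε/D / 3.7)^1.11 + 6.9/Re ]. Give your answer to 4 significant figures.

Re = ρVD/μ = 887.8·0.4437·0.4425/0.193 = 903.2.
Re < 2300 → laminar, so f = 64/Re = 0.07086 (roughness is irrelevant in laminar flow).

f ≈ 0.07086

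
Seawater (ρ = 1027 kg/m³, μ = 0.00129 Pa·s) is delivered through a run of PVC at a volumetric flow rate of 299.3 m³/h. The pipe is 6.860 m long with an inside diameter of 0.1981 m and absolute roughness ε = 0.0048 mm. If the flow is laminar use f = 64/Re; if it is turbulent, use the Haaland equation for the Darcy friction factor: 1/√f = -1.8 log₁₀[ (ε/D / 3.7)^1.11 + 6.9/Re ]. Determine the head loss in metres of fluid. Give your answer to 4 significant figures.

Q = 299.3 m³/h = 299.3/3600 = 0.08314 m³/s.
Cross-sectional area A = πD²/4 = π(0.1981)²/4 = 0.03082 m²; mean velocity V = Q/A = 0.08314/0.03082 = 2.697 m/s.
Reynolds number Re = ρVD/μ = 1027 · 2.697 · 0.1981 / 0.00129 = 4.254e+05.
Re > 4000 → turbulent. Relative roughness ε/D = 4.8e-06/0.1981 = 2.42e-05. Haaland: 1/√f = -1.8 log₁₀[(2.42e-05/3.7)^1.11 + 6.9/4.254e+05] = -1.8 log₁₀[1.76e-06 + 1.62e-05] = 8.541, so f = 0.01371.
Darcy-Weisbach: ΔP = f(L/D)(ρV²/2) = 0.01371·(6.86/0.1981)·(1027·2.697²/2) = 0.01371·34.63·3736 = 1773 Pa.
Head loss h_f = ΔP/(ρg) = 1773/(1027·9.81) = 0.1760 m.

h_f ≈ 0.1760 m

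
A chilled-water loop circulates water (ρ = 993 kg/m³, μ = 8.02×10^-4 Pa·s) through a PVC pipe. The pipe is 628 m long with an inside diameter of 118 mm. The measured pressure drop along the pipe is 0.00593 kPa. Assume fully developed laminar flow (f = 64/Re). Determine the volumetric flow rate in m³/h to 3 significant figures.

For laminar flow, f = 64/Re with Re = ρVD/μ, so Darcy-Weisbach reduces to ΔP = 32μLV/D². Solving for V: V = ΔP·D²/(32μL) = 5.93·(0.118)²/(32·0.000802·628) = 0.005123 m/s.
Check: Re = ρVD/μ = 993·0.005123·0.118/0.000802 = 748.5 < 2300, so the laminar assumption holds.
Q = V·A = 0.005123·(π/4·0.118²) = 5.603e-05 m³/s = 0.202 m³/h.

Q ≈ 0.202 m³/h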